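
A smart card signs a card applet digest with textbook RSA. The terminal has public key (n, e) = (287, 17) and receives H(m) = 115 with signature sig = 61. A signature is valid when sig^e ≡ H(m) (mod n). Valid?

sig^2 ≡ 61^2 = 3721 ≡ 277
sig^4 ≡ 277^2 = 76729 ≡ 100
sig^8 ≡ 100^2 = 10000 ≡ 242
sig^16 ≡ 242^2 = 58564 ≡ 16
17 = 16 + 1, so sig^17 ≡ 16·61 ≡ 115 (mod 287)
Since 115 equals the digest 115, verification succeeds.

yes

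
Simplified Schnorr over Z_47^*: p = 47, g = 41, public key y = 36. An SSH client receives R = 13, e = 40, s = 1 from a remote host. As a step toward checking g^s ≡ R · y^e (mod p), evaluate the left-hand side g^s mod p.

41

41^1 mod 47 = 41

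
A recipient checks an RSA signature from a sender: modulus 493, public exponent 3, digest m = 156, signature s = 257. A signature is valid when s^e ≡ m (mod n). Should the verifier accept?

s^3 mod 493 = 110
110 ≠ 156, so verification fails.

reject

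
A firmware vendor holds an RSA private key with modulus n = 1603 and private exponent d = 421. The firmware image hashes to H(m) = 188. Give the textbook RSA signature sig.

622

(H(m))^421 mod 1603 = 622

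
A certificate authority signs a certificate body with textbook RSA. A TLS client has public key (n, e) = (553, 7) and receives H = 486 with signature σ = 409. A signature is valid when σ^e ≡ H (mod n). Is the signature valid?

valid

Squares mod 553: σ^1≡409, σ^2≡275, σ^4≡417
7 = 4 + 2 + 1, so σ^7 ≡ 417·275·409 ≡ 486 (mod 553)
σ^7 mod 553 = 486 matches H.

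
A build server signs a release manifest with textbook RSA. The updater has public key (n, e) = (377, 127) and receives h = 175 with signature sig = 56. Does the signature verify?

does not verify

Squares mod 377: sig^1≡56, sig^2≡120, sig^4≡74, sig^8≡198, sig^16≡373, sig^32≡16, sig^64≡256
127 = 64 + 32 + 16 + 8 + 4 + 2 + 1, so sig^127 ≡ 256·16·373·198·74·120·56 ≡ 147 (mod 377)
The recovered value 147 does not match the digest 175.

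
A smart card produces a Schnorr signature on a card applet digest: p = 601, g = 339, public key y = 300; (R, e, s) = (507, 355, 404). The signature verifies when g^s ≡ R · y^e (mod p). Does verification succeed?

fails

g^s mod p:
339^2 = 114921 ≡ 130
339^4 ≡ 130^2 = 16900 ≡ 72
339^8 ≡ 72^2 = 5184 ≡ 376
339^16 ≡ 376^2 = 141376 ≡ 141
339^32 ≡ 141^2 = 19881 ≡ 48
339^64 ≡ 48^2 = 2304 ≡ 501
339^128 ≡ 501^2 = 251001 ≡ 384
339^256 ≡ 384^2 = 147456 ≡ 211
404 = 256 + 128 + 16 + 4, so 339^404 ≡ 211·384·141·72 ≡ 3 (mod 601)
R · y^e mod p:
300^2 = 90000 ≡ 451
300^4 ≡ 451^2 = 203401 ≡ 263
300^8 ≡ 263^2 = 69169 ≡ 54
300^16 ≡ 54^2 = 2916 ≡ 512
300^32 ≡ 512^2 = 262144 ≡ 108
300^64 ≡ 108^2 = 11664 ≡ 245
300^128 ≡ 245^2 = 60025 ≡ 526
300^256 ≡ 526^2 = 276676 ≡ 216
355 = 256 + 64 + 32 + 2 + 1, so 300^355 ≡ 216·245·108·451·300 ≡ 169 (mod 601)
507·169 = 85683 ≡ 341 (mod 601)
3 ≠ 341; the check fails.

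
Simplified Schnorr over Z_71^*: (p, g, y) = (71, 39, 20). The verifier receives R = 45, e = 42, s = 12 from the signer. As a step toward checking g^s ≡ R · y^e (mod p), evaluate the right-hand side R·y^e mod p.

45

20^2 = 400 ≡ 45
20^4 ≡ 45^2 = 2025 ≡ 37
20^8 ≡ 37^2 = 1369 ≡ 20
20^16 ≡ 20^2 = 400 ≡ 45
20^32 ≡ 45^2 = 2025 ≡ 37
42 = 32 + 8 + 2, so 20^42 ≡ 37·20·45 ≡ 1 (mod 71)
R · y^e ≡ 45·1 = 45 ≡ 45 (mod 71)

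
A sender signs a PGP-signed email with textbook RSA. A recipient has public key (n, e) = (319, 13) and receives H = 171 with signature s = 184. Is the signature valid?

valid

s^2 ≡ 184^2 = 33856 ≡ 42
s^4 ≡ 42^2 = 1764 ≡ 169
s^8 ≡ 169^2 = 28561 ≡ 170
13 = 8 + 4 + 1, so s^13 ≡ 170·169·184 ≡ 171 (mod 319)
Since 171 equals the digest 171, verification succeeds.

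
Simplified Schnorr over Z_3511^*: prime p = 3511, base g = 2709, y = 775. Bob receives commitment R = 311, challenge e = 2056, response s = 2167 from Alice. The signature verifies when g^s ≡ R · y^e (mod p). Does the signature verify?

verifies

g^s mod p:
2709^2 = 7338681 ≡ 691
2709^4 ≡ 691^2 = 477481 ≡ 3496
2709^8 ≡ 3496^2 = 12222016 ≡ 225
2709^16 ≡ 225^2 = 50625 ≡ 1471
2709^32 ≡ 1471^2 = 2163841 ≡ 1065
2709^64 ≡ 1065^2 = 1134225 ≡ 172
2709^128 ≡ 172^2 = 29584 ≡ 1496
2709^256 ≡ 1496^2 = 2238016 ≡ 1509
2709^512 ≡ 1509^2 = 2277081 ≡ 1953
2709^1024 ≡ 1953^2 = 3814209 ≡ 1263
2709^2048 ≡ 1263^2 = 1595169 ≡ 1175
2167 = 2048 + 64 + 32 + 16 + 4 + 2 + 1, so 2709^2167 ≡ 1175·172·1065·1471·3496·691·2709 ≡ 2794 (mod 3511)
R · y^e mod p:
775^2 = 600625 ≡ 244
775^4 ≡ 244^2 = 59536 ≡ 3360
775^8 ≡ 3360^2 = 11289600 ≡ 1735
775^16 ≡ 1735^2 = 3010225 ≡ 1298
775^32 ≡ 1298^2 = 1684804 ≡ 3035
775^64 ≡ 3035^2 = 9211225 ≡ 1872
775^128 ≡ 1872^2 = 3504384 ≡ 406
775^256 ≡ 406^2 = 164836 ≡ 3330
775^512 ≡ 3330^2 = 11088900 ≡ 1162
775^1024 ≡ 1162^2 = 1350244 ≡ 2020
775^2048 ≡ 2020^2 = 4080400 ≡ 618
2056 = 2048 + 8, so 775^2056 ≡ 618·1735 ≡ 1375 (mod 3511)
311·1375 = 427625 ≡ 2794 (mod 3511)
2794 ≡ 2794 (mod 3511); signature holds.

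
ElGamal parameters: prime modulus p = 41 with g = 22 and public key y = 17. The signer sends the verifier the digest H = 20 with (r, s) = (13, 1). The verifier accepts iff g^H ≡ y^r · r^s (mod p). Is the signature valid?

valid

Left side g^H mod p:
Squares mod 41: 22^1≡22, 22^2≡33, 22^4≡23, 22^8≡37, 22^16≡16
20 = 16 + 4, so 22^20 ≡ 16·23 ≡ 40 (mod 41)
Right side y^r · r^s mod p:
Squares mod 41: 17^1≡17, 17^2≡2, 17^4≡4, 17^8≡16
13 = 8 + 4 + 1, so 17^13 ≡ 16·4·17 ≡ 22 (mod 41)
13^1 mod 41 = 13
22·13 = 286 ≡ 40 (mod 41)
40 ≡ 40 (mod 41), so the signature is genuine.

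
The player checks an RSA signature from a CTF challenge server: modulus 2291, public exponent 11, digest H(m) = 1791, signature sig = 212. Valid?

sig^2 ≡ 212^2 = 44944 ≡ 1415
sig^4 ≡ 1415^2 = 2002225 ≡ 2182
sig^8 ≡ 2182^2 = 4761124 ≡ 426
11 = 8 + 2 + 1, so sig^11 ≡ 426·1415·212 ≡ 1791 (mod 2291)
1791 = H(m), so the signature checks out.

yes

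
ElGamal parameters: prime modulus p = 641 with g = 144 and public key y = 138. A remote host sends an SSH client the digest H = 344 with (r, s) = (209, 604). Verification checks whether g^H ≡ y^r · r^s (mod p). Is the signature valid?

invalid

Left side g^H mod p:
Squares mod 641: 144^1≡144, 144^2≡224, 144^4≡178, 144^8≡275, 144^16≡628, 144^32≡169, 144^64≡357, 144^128≡531, 144^256≡562
344 = 256 + 64 + 16 + 8, so 144^344 ≡ 562·357·628·275 ≡ 271 (mod 641)
Right side y^r · r^s mod p:
Squares mod 641: 138^1≡138, 138^2≡455, 138^4≡623, 138^8≡324, 138^16≡493, 138^32≡110, 138^64≡562, 138^128≡472
209 = 128 + 64 + 16 + 1, so 138^209 ≡ 472·562·493·138 ≡ 576 (mod 641)
Squares mod 641: 209^1≡209, 209^2≡93, 209^4≡316, 209^8≡501, 209^16≡370, 209^32≡367, 209^64≡79, 209^128≡472, 209^256≡357, 209^512≡531
604 = 512 + 64 + 16 + 8 + 4, so 209^604 ≡ 531·79·370·501·316 ≡ 484 (mod 641)
576·484 = 278784 ≡ 590 (mod 641)
271 ≠ 590, so verification fails.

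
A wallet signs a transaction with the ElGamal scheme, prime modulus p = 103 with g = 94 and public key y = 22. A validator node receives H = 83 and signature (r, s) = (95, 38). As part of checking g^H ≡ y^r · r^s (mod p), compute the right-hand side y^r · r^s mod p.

89

Squares mod 103: 22^1≡22, 22^2≡72, 22^4≡34, 22^8≡23, 22^16≡14, 22^32≡93, 22^64≡100
95 = 64 + 16 + 8 + 4 + 2 + 1, so 22^95 ≡ 100·14·23·34·72·22 ≡ 95 (mod 103)
Squares mod 103: 95^1≡95, 95^2≡64, 95^4≡79, 95^8≡61, 95^16≡13, 95^32≡66
38 = 32 + 4 + 2, so 95^38 ≡ 66·79·64 ≡ 79 (mod 103)
y^r · r^s ≡ 95·79 = 7505 ≡ 89 (mod 103)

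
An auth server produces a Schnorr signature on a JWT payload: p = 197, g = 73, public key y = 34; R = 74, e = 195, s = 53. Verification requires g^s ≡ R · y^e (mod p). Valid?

g^s mod p:
73^53 mod 197 = 176
R · y^e mod p:
34^195 mod 197 = 29
74·29 = 2146 ≡ 176 (mod 197)
176 ≡ 176 (mod 197); signature holds.

yes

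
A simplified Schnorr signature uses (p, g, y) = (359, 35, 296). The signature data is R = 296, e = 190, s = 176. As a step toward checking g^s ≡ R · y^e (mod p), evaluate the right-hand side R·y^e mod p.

352

296^2 = 87616 ≡ 20
296^4 ≡ 20^2 = 400 ≡ 41
296^8 ≡ 41^2 = 1681 ≡ 245
296^16 ≡ 245^2 = 60025 ≡ 72
296^32 ≡ 72^2 = 5184 ≡ 158
296^64 ≡ 158^2 = 24964 ≡ 193
296^128 ≡ 193^2 = 37249 ≡ 272
190 = 128 + 32 + 16 + 8 + 4 + 2, so 296^190 ≡ 272·158·72·245·41·20 ≡ 40 (mod 359)
R · y^e ≡ 296·40 = 11840 ≡ 352 (mod 359)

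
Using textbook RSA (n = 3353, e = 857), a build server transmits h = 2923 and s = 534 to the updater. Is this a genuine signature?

s^2 ≡ 534^2 = 285156 ≡ 151
s^4 ≡ 151^2 = 22801 ≡ 2683
s^8 ≡ 2683^2 = 7198489 ≡ 2951
s^16 ≡ 2951^2 = 8708401 ≡ 660
s^32 ≡ 660^2 = 435600 ≡ 3063
s^64 ≡ 3063^2 = 9381969 ≡ 275
s^128 ≡ 275^2 = 75625 ≡ 1859
s^256 ≡ 1859^2 = 3455881 ≡ 2291
s^512 ≡ 2291^2 = 5248681 ≡ 1236
857 = 512 + 256 + 64 + 16 + 8 + 1, so s^857 ≡ 1236·2291·275·660·2951·534 ≡ 2923 (mod 3353)
2923 = h, so the signature checks out.

genuine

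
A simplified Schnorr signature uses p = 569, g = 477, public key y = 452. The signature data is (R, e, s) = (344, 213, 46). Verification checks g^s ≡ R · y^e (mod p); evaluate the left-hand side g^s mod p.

225

Squares mod 569: 477^1≡477, 477^2≡498, 477^4≡489, 477^8≡141, 477^16≡535, 477^32≡18
46 = 32 + 8 + 4 + 2, so 477^46 ≡ 18·141·489·498 ≡ 225 (mod 569)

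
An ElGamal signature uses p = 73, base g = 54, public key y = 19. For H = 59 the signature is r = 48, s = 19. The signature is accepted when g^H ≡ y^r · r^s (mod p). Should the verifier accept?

reject

Left side g^H mod p:
54^59 mod 73 = 12
Right side y^r · r^s mod p:
19^48 mod 73 = 8
48^19 mod 73 = 25
8·25 = 200 ≡ 54 (mod 73)
12 ≠ 54, so verification fails.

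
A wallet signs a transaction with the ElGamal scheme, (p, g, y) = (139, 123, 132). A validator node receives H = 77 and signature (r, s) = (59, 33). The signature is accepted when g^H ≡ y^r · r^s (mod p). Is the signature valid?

invalid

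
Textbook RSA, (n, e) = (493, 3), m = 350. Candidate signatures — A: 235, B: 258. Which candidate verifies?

B

Candidate A: 235^3 mod 493 = 143
Candidate B: 258^3 mod 493 = 350
  → matches m = 350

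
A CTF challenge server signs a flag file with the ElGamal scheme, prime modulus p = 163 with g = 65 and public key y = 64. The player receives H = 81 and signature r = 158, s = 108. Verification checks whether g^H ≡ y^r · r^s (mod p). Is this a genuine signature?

Left side g^H mod p:
65^2 = 4225 ≡ 150
65^4 ≡ 150^2 = 22500 ≡ 6
65^8 ≡ 6^2 = 36
65^16 ≡ 36^2 = 1296 ≡ 155
65^32 ≡ 155^2 = 24025 ≡ 64
65^64 ≡ 64^2 = 4096 ≡ 21
81 = 64 + 16 + 1, so 65^81 ≡ 21·155·65 ≡ 1 (mod 163)
Right side y^r · r^s mod p:
64^2 = 4096 ≡ 21
64^4 ≡ 21^2 = 441 ≡ 115
64^8 ≡ 115^2 = 13225 ≡ 22
64^16 ≡ 22^2 = 484 ≡ 158
64^32 ≡ 158^2 = 24964 ≡ 25
64^64 ≡ 25^2 = 625 ≡ 136
64^128 ≡ 136^2 = 18496 ≡ 77
158 = 128 + 16 + 8 + 4 + 2, so 64^158 ≡ 77·158·22·115·21 ≡ 146 (mod 163)
158^2 = 24964 ≡ 25
158^4 ≡ 25^2 = 625 ≡ 136
158^8 ≡ 136^2 = 18496 ≡ 77
158^16 ≡ 77^2 = 5929 ≡ 61
158^32 ≡ 61^2 = 3721 ≡ 135
158^64 ≡ 135^2 = 18225 ≡ 132
108 = 64 + 32 + 8 + 4, so 158^108 ≡ 132·135·77·136 ≡ 1 (mod 163)
146·1 = 146 ≡ 146 (mod 163)
1 ≠ 146, so verification fails.

forged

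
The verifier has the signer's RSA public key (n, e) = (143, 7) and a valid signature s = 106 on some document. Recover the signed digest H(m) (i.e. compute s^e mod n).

s^7 mod 143 = 50

50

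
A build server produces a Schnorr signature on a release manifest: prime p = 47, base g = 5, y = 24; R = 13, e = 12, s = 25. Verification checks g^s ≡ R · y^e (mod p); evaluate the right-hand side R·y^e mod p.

22

24^2 = 576 ≡ 12
24^4 ≡ 12^2 = 144 ≡ 3
24^8 ≡ 3^2 = 9
12 = 8 + 4, so 24^12 ≡ 9·3 ≡ 27 (mod 47)
R · y^e ≡ 13·27 = 351 ≡ 22 (mod 47)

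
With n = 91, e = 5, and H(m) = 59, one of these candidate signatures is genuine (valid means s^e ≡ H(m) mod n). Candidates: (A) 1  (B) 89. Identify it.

B

Candidate A: 1^2 = 1; 1^4 ≡ 1^2 = 1; 5 = 4 + 1, so 1^5 ≡ 1·1 ≡ 1 (mod 91)
Candidate B: 89^2 = 7921 ≡ 4; 89^4 ≡ 4^2 = 16; 5 = 4 + 1, so 89^5 ≡ 16·89 ≡ 59 (mod 91)
  → matches H(m) = 59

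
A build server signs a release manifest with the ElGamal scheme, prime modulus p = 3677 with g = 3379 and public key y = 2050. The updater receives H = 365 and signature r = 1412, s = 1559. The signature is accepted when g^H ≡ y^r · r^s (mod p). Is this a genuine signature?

forged

Left side g^H mod p:
3379^2 = 11417641 ≡ 556
3379^4 ≡ 556^2 = 309136 ≡ 268
3379^8 ≡ 268^2 = 71824 ≡ 1961
3379^16 ≡ 1961^2 = 3845521 ≡ 3056
3379^32 ≡ 3056^2 = 9339136 ≡ 3233
3379^64 ≡ 3233^2 = 10452289 ≡ 2255
3379^128 ≡ 2255^2 = 5085025 ≡ 3411
3379^256 ≡ 3411^2 = 11634921 ≡ 893
365 = 256 + 64 + 32 + 8 + 4 + 1, so 3379^365 ≡ 893·2255·3233·1961·268·3379 ≡ 1966 (mod 3677)
Right side y^r · r^s mod p:
2050^2 = 4202500 ≡ 3366
2050^4 ≡ 3366^2 = 11329956 ≡ 1119
2050^8 ≡ 1119^2 = 1252161 ≡ 1981
2050^16 ≡ 1981^2 = 3924361 ≡ 1002
2050^32 ≡ 1002^2 = 1004004 ≡ 183
2050^64 ≡ 183^2 = 33489 ≡ 396
2050^128 ≡ 396^2 = 156816 ≡ 2382
2050^256 ≡ 2382^2 = 5673924 ≡ 313
2050^512 ≡ 313^2 = 97969 ≡ 2367
2050^1024 ≡ 2367^2 = 5602689 ≡ 2618
1412 = 1024 + 256 + 128 + 4, so 2050^1412 ≡ 2618·313·2382·1119 ≡ 2198 (mod 3677)
1412^2 = 1993744 ≡ 810
1412^4 ≡ 810^2 = 656100 ≡ 1594
1412^8 ≡ 1594^2 = 2540836 ≡ 29
1412^16 ≡ 29^2 = 841
1412^32 ≡ 841^2 = 707281 ≡ 1297
1412^64 ≡ 1297^2 = 1682209 ≡ 1820
1412^128 ≡ 1820^2 = 3312400 ≡ 3100
1412^256 ≡ 3100^2 = 9610000 ≡ 1999
1412^512 ≡ 1999^2 = 3996001 ≡ 2779
1412^1024 ≡ 2779^2 = 7722841 ≡ 1141
1559 = 1024 + 512 + 16 + 4 + 2 + 1, so 1412^1559 ≡ 1141·2779·841·1594·810·1412 ≡ 2629 (mod 3677)
2198·2629 = 5778542 ≡ 1975 (mod 3677)
1966 ≠ 1975, so verification fails.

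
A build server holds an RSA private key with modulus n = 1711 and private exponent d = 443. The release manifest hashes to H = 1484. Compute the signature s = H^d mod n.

439

H^443 mod 1711 = 439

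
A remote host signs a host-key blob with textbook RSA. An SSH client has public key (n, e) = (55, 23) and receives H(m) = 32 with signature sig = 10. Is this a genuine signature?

sig^2 ≡ 10^2 = 100 ≡ 45
sig^4 ≡ 45^2 = 2025 ≡ 45
sig^8 ≡ 45^2 = 2025 ≡ 45
sig^16 ≡ 45^2 = 2025 ≡ 45
23 = 16 + 4 + 2 + 1, so sig^23 ≡ 45·45·45·10 ≡ 10 (mod 55)
sig^23 mod 55 = 10, but H(m) = 32.

forged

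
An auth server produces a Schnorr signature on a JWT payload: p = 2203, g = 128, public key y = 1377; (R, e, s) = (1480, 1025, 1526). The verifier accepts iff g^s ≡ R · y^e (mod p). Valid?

g^s mod p:
128^2 = 16384 ≡ 963
128^4 ≡ 963^2 = 927369 ≡ 2109
128^8 ≡ 2109^2 = 4447881 ≡ 24
128^16 ≡ 24^2 = 576
128^32 ≡ 576^2 = 331776 ≡ 1326
128^64 ≡ 1326^2 = 1758276 ≡ 282
128^128 ≡ 282^2 = 79524 ≡ 216
128^256 ≡ 216^2 = 46656 ≡ 393
128^512 ≡ 393^2 = 154449 ≡ 239
128^1024 ≡ 239^2 = 57121 ≡ 2046
1526 = 1024 + 256 + 128 + 64 + 32 + 16 + 4 + 2, so 128^1526 ≡ 2046·393·216·282·1326·576·2109·963 ≡ 851 (mod 2203)
R · y^e mod p:
1377^2 = 1896129 ≡ 1549
1377^4 ≡ 1549^2 = 2399401 ≡ 334
1377^8 ≡ 334^2 = 111556 ≡ 1406
1377^16 ≡ 1406^2 = 1976836 ≡ 745
1377^32 ≡ 745^2 = 555025 ≡ 2072
1377^64 ≡ 2072^2 = 4293184 ≡ 1740
1377^128 ≡ 1740^2 = 3027600 ≡ 678
1377^256 ≡ 678^2 = 459684 ≡ 1460
1377^512 ≡ 1460^2 = 2131600 ≡ 1299
1377^1024 ≡ 1299^2 = 1687401 ≡ 2106
1025 = 1024 + 1, so 1377^1025 ≡ 2106·1377 ≡ 814 (mod 2203)
1480·814 = 1204720 ≡ 1882 (mod 2203)
851 ≠ 1882; the check fails.

no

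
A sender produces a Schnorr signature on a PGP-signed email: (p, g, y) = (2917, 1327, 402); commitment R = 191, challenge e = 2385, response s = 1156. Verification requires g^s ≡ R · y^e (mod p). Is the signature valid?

invalid

g^s mod p:
Squares mod 2917: 1327^1≡1327, 1327^2≡1978, 1327^4≡787, 1327^8≡965, 1327^16≡702, 1327^32≡2748, 1327^64≡2308, 1327^128≡422, 1327^256≡147, 1327^512≡1190, 1327^1024≡1355
1156 = 1024 + 128 + 4, so 1327^1156 ≡ 1355·422·787 ≡ 129 (mod 2917)
R · y^e mod p:
Squares mod 2917: 402^1≡402, 402^2≡1169, 402^4≡1405, 402^8≡2133, 402^16≡2086, 402^32≡2149, 402^64≡590, 402^128≡977, 402^256≡670, 402^512≡2599, 402^1024≡1946, 402^2048≡650
2385 = 2048 + 256 + 64 + 16 + 1, so 402^2385 ≡ 650·670·590·2086·402 ≡ 2364 (mod 2917)
191·2364 = 451524 ≡ 2306 (mod 2917)
129 ≠ 2306; the check fails.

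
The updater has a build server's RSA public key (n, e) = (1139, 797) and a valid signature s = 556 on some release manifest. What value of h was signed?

1085

Squares mod 1139: s^1≡556, s^2≡467, s^4≡540, s^8≡16, s^16≡256, s^32≡613, s^64≡1038, s^128≡1089, s^256≡222, s^512≡307
797 = 512 + 256 + 16 + 8 + 4 + 1, so s^797 ≡ 307·222·256·16·540·556 ≡ 1085 (mod 1139)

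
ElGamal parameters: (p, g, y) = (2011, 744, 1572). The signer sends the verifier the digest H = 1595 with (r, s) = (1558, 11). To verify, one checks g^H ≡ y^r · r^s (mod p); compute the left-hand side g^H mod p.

744^2 = 553536 ≡ 511
744^4 ≡ 511^2 = 261121 ≡ 1702
744^8 ≡ 1702^2 = 2896804 ≡ 964
744^16 ≡ 964^2 = 929296 ≡ 214
744^32 ≡ 214^2 = 45796 ≡ 1554
744^64 ≡ 1554^2 = 2414916 ≡ 1716
744^128 ≡ 1716^2 = 2944656 ≡ 552
744^256 ≡ 552^2 = 304704 ≡ 1043
744^512 ≡ 1043^2 = 1087849 ≡ 1909
744^1024 ≡ 1909^2 = 3644281 ≡ 349
1595 = 1024 + 512 + 32 + 16 + 8 + 2 + 1, so 744^1595 ≡ 349·1909·1554·214·964·511·744 ≡ 614 (mod 2011)

614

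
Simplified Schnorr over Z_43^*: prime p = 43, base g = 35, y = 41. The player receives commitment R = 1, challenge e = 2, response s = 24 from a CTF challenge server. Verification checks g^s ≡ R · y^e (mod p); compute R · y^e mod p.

41^2 mod 43 = 4
R · y^e ≡ 1·4 = 4 ≡ 4 (mod 43)

4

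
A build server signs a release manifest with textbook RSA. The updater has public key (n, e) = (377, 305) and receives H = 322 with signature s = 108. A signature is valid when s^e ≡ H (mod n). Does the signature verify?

verifies

s^2 ≡ 108^2 = 11664 ≡ 354
s^4 ≡ 354^2 = 125316 ≡ 152
s^8 ≡ 152^2 = 23104 ≡ 107
s^16 ≡ 107^2 = 11449 ≡ 139
s^32 ≡ 139^2 = 19321 ≡ 94
s^64 ≡ 94^2 = 8836 ≡ 165
s^128 ≡ 165^2 = 27225 ≡ 81
s^256 ≡ 81^2 = 6561 ≡ 152
305 = 256 + 32 + 16 + 1, so s^305 ≡ 152·94·139·108 ≡ 322 (mod 377)
322 = H, so the signature checks out.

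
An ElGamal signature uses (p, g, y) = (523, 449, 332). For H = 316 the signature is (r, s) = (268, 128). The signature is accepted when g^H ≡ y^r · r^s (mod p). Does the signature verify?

Left side g^H mod p:
Squares mod 523: 449^1≡449, 449^2≡246, 449^4≡371, 449^8≡92, 449^16≡96, 449^32≡325, 449^64≡502, 449^128≡441, 449^256≡448
316 = 256 + 32 + 16 + 8 + 4, so 449^316 ≡ 448·325·96·92·371 ≡ 172 (mod 523)
Right side y^r · r^s mod p:
Squares mod 523: 332^1≡332, 332^2≡394, 332^4≡428, 332^8≡134, 332^16≡174, 332^32≡465, 332^64≡226, 332^128≡345, 332^256≡304
268 = 256 + 8 + 4, so 332^268 ≡ 304·134·428 ≡ 280 (mod 523)
Squares mod 523: 268^1≡268, 268^2≡173, 268^4≡118, 268^8≡326, 268^16≡107, 268^32≡466, 268^64≡111, 268^128≡292
268^128 ≡ 292 (mod 523)
280·292 = 81760 ≡ 172 (mod 523)
172 ≡ 172 (mod 523), so the signature is genuine.

verifies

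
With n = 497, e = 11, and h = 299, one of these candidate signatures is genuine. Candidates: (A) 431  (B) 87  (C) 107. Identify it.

B

Candidate A: Squares mod 497: 431^1≡431, 431^2≡380, 431^4≡270, 431^8≡338; 11 = 8 + 2 + 1, so 431^11 ≡ 338·380·431 ≡ 289 (mod 497)
Candidate B: Squares mod 497: 87^1≡87, 87^2≡114, 87^4≡74, 87^8≡9; 11 = 8 + 2 + 1, so 87^11 ≡ 9·114·87 ≡ 299 (mod 497)
  → matches h = 299
Candidate C: Squares mod 497: 107^1≡107, 107^2≡18, 107^4≡324, 107^8≡109; 11 = 8 + 2 + 1, so 107^11 ≡ 109·18·107 ≡ 200 (mod 497)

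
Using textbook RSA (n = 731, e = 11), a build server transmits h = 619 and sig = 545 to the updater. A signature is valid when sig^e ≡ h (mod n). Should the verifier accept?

reject

sig^2 ≡ 545^2 = 297025 ≡ 239
sig^4 ≡ 239^2 = 57121 ≡ 103
sig^8 ≡ 103^2 = 10609 ≡ 375
11 = 8 + 2 + 1, so sig^11 ≡ 375·239·545 ≡ 205 (mod 731)
205 ≠ 619, so verification fails.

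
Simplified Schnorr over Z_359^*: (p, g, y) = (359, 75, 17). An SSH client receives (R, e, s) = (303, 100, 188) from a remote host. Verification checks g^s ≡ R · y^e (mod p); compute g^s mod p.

75^188 mod 359 = 68

68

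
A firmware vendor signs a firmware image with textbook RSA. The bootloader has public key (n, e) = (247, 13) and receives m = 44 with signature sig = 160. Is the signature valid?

invalid

sig^2 ≡ 160^2 = 25600 ≡ 159
sig^4 ≡ 159^2 = 25281 ≡ 87
sig^8 ≡ 87^2 = 7569 ≡ 159
13 = 8 + 4 + 1, so sig^13 ≡ 159·87·160 ≡ 160 (mod 247)
160 ≠ 44, so verification fails.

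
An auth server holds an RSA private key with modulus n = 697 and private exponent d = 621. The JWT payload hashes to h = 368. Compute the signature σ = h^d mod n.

Squares mod 697: h^1≡368, h^2≡206, h^4≡616, h^8≡288, h^16≡1, h^32≡1, h^64≡1, h^128≡1, h^256≡1, h^512≡1
621 = 512 + 64 + 32 + 8 + 4 + 1, so h^621 ≡ 1·1·1·288·616·368 ≡ 245 (mod 697)

245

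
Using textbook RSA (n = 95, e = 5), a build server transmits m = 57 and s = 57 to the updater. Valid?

yes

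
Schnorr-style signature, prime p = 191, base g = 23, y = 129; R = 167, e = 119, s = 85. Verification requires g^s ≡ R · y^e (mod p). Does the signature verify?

does not verify

g^s mod p:
Squares mod 191: 23^1≡23, 23^2≡147, 23^4≡26, 23^8≡103, 23^16≡104, 23^32≡120, 23^64≡75
85 = 64 + 16 + 4 + 1, so 23^85 ≡ 75·104·26·23 ≡ 180 (mod 191)
R · y^e mod p:
Squares mod 191: 129^1≡129, 129^2≡24, 129^4≡3, 129^8≡9, 129^16≡81, 129^32≡67, 129^64≡96
119 = 64 + 32 + 16 + 4 + 2 + 1, so 129^119 ≡ 96·67·81·3·24·129 ≡ 156 (mod 191)
167·156 = 26052 ≡ 76 (mod 191)
180 ≠ 76; the check fails.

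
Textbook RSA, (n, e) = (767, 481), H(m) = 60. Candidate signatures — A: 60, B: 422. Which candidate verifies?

A

Candidate A: 60^2 = 3600 ≡ 532; 60^4 ≡ 532^2 = 283024 ≡ 1; 60^8 ≡ 1^2 = 1; 60^16 ≡ 1^2 = 1; 60^32 ≡ 1^2 = 1; 60^64 ≡ 1^2 = 1; 60^128 ≡ 1^2 = 1; 60^256 ≡ 1^2 = 1; 481 = 256 + 128 + 64 + 32 + 1, so 60^481 ≡ 1·1·1·1·60 ≡ 60 (mod 767)
  → matches H(m) = 60
Candidate B: 422^2 = 178084 ≡ 140; 422^4 ≡ 140^2 = 19600 ≡ 425; 422^8 ≡ 425^2 = 180625 ≡ 380; 422^16 ≡ 380^2 = 144400 ≡ 204; 422^32 ≡ 204^2 = 41616 ≡ 198; 422^64 ≡ 198^2 = 39204 ≡ 87; 422^128 ≡ 87^2 = 7569 ≡ 666; 422^256 ≡ 666^2 = 443556 ≡ 230; 481 = 256 + 128 + 64 + 32 + 1, so 422^481 ≡ 230·666·87·198·422 ≡ 656 (mod 767)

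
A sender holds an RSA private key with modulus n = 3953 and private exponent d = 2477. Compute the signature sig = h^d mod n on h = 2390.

Squares mod 3953: h^1≡2390, h^2≡15, h^4≡225, h^8≡3189, h^16≡2605, h^32≡2677, h^64≡3493, h^128≡2091, h^256≡263, h^512≡1968, h^1024≡3037, h^2048≡1020
2477 = 2048 + 256 + 128 + 32 + 8 + 4 + 1, so h^2477 ≡ 1020·263·2091·2677·3189·225·2390 ≡ 387 (mod 3953)

387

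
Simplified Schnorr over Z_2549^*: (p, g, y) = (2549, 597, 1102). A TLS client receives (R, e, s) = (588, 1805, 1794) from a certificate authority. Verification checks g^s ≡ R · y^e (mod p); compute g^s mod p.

597^2 = 356409 ≡ 2098
597^4 ≡ 2098^2 = 4401604 ≡ 2030
597^8 ≡ 2030^2 = 4120900 ≡ 1716
597^16 ≡ 1716^2 = 2944656 ≡ 561
597^32 ≡ 561^2 = 314721 ≡ 1194
597^64 ≡ 1194^2 = 1425636 ≡ 745
597^128 ≡ 745^2 = 555025 ≡ 1892
597^256 ≡ 1892^2 = 3579664 ≡ 868
597^512 ≡ 868^2 = 753424 ≡ 1469
597^1024 ≡ 1469^2 = 2157961 ≡ 1507
1794 = 1024 + 512 + 256 + 2, so 597^1794 ≡ 1507·1469·868·2098 ≡ 157 (mod 2549)

157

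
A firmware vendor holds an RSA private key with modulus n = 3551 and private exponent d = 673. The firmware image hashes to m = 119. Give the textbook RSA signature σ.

2321

m^2 ≡ 119^2 = 14161 ≡ 3508
m^4 ≡ 3508^2 = 12306064 ≡ 1849
m^8 ≡ 1849^2 = 3418801 ≡ 2739
m^16 ≡ 2739^2 = 7502121 ≡ 2409
m^32 ≡ 2409^2 = 5803281 ≡ 947
m^64 ≡ 947^2 = 896809 ≡ 1957
m^128 ≡ 1957^2 = 3829849 ≡ 1871
m^256 ≡ 1871^2 = 3500641 ≡ 2906
m^512 ≡ 2906^2 = 8444836 ≡ 558
673 = 512 + 128 + 32 + 1, so m^673 ≡ 558·1871·947·119 ≡ 2321 (mod 3551)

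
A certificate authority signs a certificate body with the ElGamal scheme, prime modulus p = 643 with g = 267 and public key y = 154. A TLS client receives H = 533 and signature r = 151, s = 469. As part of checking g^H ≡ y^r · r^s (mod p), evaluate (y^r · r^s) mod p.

Squares mod 643: 154^1≡154, 154^2≡568, 154^4≡481, 154^8≡524, 154^16≡15, 154^32≡225, 154^64≡471, 154^128≡6
151 = 128 + 16 + 4 + 2 + 1, so 154^151 ≡ 6·15·481·568·154 ≡ 515 (mod 643)
Squares mod 643: 151^1≡151, 151^2≡296, 151^4≡168, 151^8≡575, 151^16≡123, 151^32≡340, 151^64≡503, 151^128≡310, 151^256≡293
469 = 256 + 128 + 64 + 16 + 4 + 1, so 151^469 ≡ 293·310·503·123·168·151 ≡ 369 (mod 643)
y^r · r^s ≡ 515·369 = 190035 ≡ 350 (mod 643)

350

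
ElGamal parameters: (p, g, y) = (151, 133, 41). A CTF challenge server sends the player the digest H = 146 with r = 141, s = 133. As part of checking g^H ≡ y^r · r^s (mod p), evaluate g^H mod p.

39

133^2 = 17689 ≡ 22
133^4 ≡ 22^2 = 484 ≡ 31
133^8 ≡ 31^2 = 961 ≡ 55
133^16 ≡ 55^2 = 3025 ≡ 5
133^32 ≡ 5^2 = 25
133^64 ≡ 25^2 = 625 ≡ 21
133^128 ≡ 21^2 = 441 ≡ 139
146 = 128 + 16 + 2, so 133^146 ≡ 139·5·22 ≡ 39 (mod 151)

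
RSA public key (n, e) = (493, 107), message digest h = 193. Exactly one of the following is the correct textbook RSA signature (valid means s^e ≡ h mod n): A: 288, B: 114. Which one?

Candidate A: 288^2 = 82944 ≡ 120; 288^4 ≡ 120^2 = 14400 ≡ 103; 288^8 ≡ 103^2 = 10609 ≡ 256; 288^16 ≡ 256^2 = 65536 ≡ 460; 288^32 ≡ 460^2 = 211600 ≡ 103; 288^64 ≡ 103^2 = 10609 ≡ 256; 107 = 64 + 32 + 8 + 2 + 1, so 288^107 ≡ 256·103·256·120·288 ≡ 135 (mod 493)
Candidate B: 114^2 = 12996 ≡ 178; 114^4 ≡ 178^2 = 31684 ≡ 132; 114^8 ≡ 132^2 = 17424 ≡ 169; 114^16 ≡ 169^2 = 28561 ≡ 460; 114^32 ≡ 460^2 = 211600 ≡ 103; 114^64 ≡ 103^2 = 10609 ≡ 256; 107 = 64 + 32 + 8 + 2 + 1, so 114^107 ≡ 256·103·169·178·114 ≡ 193 (mod 493)
  → matches h = 193

B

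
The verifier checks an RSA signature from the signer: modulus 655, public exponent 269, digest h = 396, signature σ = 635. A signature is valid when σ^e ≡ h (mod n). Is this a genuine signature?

σ^2 ≡ 635^2 = 403225 ≡ 400
σ^4 ≡ 400^2 = 160000 ≡ 180
σ^8 ≡ 180^2 = 32400 ≡ 305
σ^16 ≡ 305^2 = 93025 ≡ 15
σ^32 ≡ 15^2 = 225
σ^64 ≡ 225^2 = 50625 ≡ 190
σ^128 ≡ 190^2 = 36100 ≡ 75
σ^256 ≡ 75^2 = 5625 ≡ 385
269 = 256 + 8 + 4 + 1, so σ^269 ≡ 385·305·180·635 ≡ 450 (mod 655)
The recovered value 450 does not match the digest 396.

forged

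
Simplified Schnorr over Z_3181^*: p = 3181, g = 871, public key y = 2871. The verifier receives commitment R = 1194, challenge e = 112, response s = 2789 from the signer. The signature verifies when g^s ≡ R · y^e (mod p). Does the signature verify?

verifies

g^s mod p:
871^2 = 758641 ≡ 1563
871^4 ≡ 1563^2 = 2442969 ≡ 3142
871^8 ≡ 3142^2 = 9872164 ≡ 1521
871^16 ≡ 1521^2 = 2313441 ≡ 854
871^32 ≡ 854^2 = 729316 ≡ 867
871^64 ≡ 867^2 = 751689 ≡ 973
871^128 ≡ 973^2 = 946729 ≡ 1972
871^256 ≡ 1972^2 = 3888784 ≡ 1602
871^512 ≡ 1602^2 = 2566404 ≡ 2518
871^1024 ≡ 2518^2 = 6340324 ≡ 591
871^2048 ≡ 591^2 = 349281 ≡ 2552
2789 = 2048 + 512 + 128 + 64 + 32 + 4 + 1, so 871^2789 ≡ 2552·2518·1972·973·867·3142·871 ≡ 556 (mod 3181)
R · y^e mod p:
2871^2 = 8242641 ≡ 670
2871^4 ≡ 670^2 = 448900 ≡ 379
2871^8 ≡ 379^2 = 143641 ≡ 496
2871^16 ≡ 496^2 = 246016 ≡ 1079
2871^32 ≡ 1079^2 = 1164241 ≡ 3176
2871^64 ≡ 3176^2 = 10086976 ≡ 25
112 = 64 + 32 + 16, so 2871^112 ≡ 25·3176·1079 ≡ 1908 (mod 3181)
1194·1908 = 2278152 ≡ 556 (mod 3181)
556 ≡ 556 (mod 3181); signature holds.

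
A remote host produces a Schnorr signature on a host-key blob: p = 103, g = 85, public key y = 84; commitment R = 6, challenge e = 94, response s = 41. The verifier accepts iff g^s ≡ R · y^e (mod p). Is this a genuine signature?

genuine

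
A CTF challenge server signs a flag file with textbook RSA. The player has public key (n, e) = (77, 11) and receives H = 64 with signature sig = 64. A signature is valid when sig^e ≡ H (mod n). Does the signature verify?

sig^11 mod 77 = 64
sig^11 mod 77 = 64 matches H.

verifies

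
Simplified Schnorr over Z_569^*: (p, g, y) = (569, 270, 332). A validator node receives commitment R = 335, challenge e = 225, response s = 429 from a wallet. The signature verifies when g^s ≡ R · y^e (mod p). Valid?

g^s mod p:
Squares mod 569: 270^1≡270, 270^2≡68, 270^4≡72, 270^8≡63, 270^16≡555, 270^32≡196, 270^64≡293, 270^128≡499, 270^256≡348
429 = 256 + 128 + 32 + 8 + 4 + 1, so 270^429 ≡ 348·499·196·63·72·270 ≡ 554 (mod 569)
R · y^e mod p:
Squares mod 569: 332^1≡332, 332^2≡407, 332^4≡70, 332^8≡348, 332^16≡476, 332^32≡114, 332^64≡478, 332^128≡315
225 = 128 + 64 + 32 + 1, so 332^225 ≡ 315·478·114·332 ≡ 518 (mod 569)
335·518 = 173530 ≡ 554 (mod 569)
554 ≡ 554 (mod 569); signature holds.

yes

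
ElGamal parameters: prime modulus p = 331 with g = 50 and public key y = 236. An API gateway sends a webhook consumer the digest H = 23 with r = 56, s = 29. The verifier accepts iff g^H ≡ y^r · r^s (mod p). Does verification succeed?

fails

Left side g^H mod p:
50^2 = 2500 ≡ 183
50^4 ≡ 183^2 = 33489 ≡ 58
50^8 ≡ 58^2 = 3364 ≡ 54
50^16 ≡ 54^2 = 2916 ≡ 268
23 = 16 + 4 + 2 + 1, so 50^23 ≡ 268·58·183·50 ≡ 210 (mod 331)
Right side y^r · r^s mod p:
236^2 = 55696 ≡ 88
236^4 ≡ 88^2 = 7744 ≡ 131
236^8 ≡ 131^2 = 17161 ≡ 280
236^16 ≡ 280^2 = 78400 ≡ 284
236^32 ≡ 284^2 = 80656 ≡ 223
56 = 32 + 16 + 8, so 236^56 ≡ 223·284·280 ≡ 297 (mod 331)
56^2 = 3136 ≡ 157
56^4 ≡ 157^2 = 24649 ≡ 155
56^8 ≡ 155^2 = 24025 ≡ 193
56^16 ≡ 193^2 = 37249 ≡ 177
29 = 16 + 8 + 4 + 1, so 56^29 ≡ 177·193·155·56 ≡ 67 (mod 331)
297·67 = 19899 ≡ 39 (mod 331)
210 ≠ 39, so verification fails.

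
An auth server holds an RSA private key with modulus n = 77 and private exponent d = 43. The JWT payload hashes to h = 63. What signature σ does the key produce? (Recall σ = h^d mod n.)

h^2 ≡ 63^2 = 3969 ≡ 42
h^4 ≡ 42^2 = 1764 ≡ 70
h^8 ≡ 70^2 = 4900 ≡ 49
h^16 ≡ 49^2 = 2401 ≡ 14
h^32 ≡ 14^2 = 196 ≡ 42
43 = 32 + 8 + 2 + 1, so h^43 ≡ 42·49·42·63 ≡ 28 (mod 77)

28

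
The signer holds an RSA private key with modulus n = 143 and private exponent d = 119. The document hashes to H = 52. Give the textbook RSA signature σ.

117

Squares mod 143: H^1≡52, H^2≡130, H^4≡26, H^8≡104, H^16≡91, H^32≡130, H^64≡26
119 = 64 + 32 + 16 + 4 + 2 + 1, so H^119 ≡ 26·130·91·26·130·52 ≡ 117 (mod 143)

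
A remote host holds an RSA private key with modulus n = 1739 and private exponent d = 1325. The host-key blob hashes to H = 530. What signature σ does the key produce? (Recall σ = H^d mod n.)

Squares mod 1739: H^1≡530, H^2≡921, H^4≡1348, H^8≡1588, H^16≡194, H^32≡1117, H^64≡826, H^128≡588, H^256≡1422, H^512≡1366, H^1024≡9
1325 = 1024 + 256 + 32 + 8 + 4 + 1, so H^1325 ≡ 9·1422·1117·1588·1348·530 ≡ 218 (mod 1739)

218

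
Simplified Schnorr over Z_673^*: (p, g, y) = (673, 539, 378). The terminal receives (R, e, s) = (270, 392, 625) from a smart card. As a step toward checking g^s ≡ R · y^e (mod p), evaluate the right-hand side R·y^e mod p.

378^2 = 142884 ≡ 208
378^4 ≡ 208^2 = 43264 ≡ 192
378^8 ≡ 192^2 = 36864 ≡ 522
378^16 ≡ 522^2 = 272484 ≡ 592
378^32 ≡ 592^2 = 350464 ≡ 504
378^64 ≡ 504^2 = 254016 ≡ 295
378^128 ≡ 295^2 = 87025 ≡ 208
378^256 ≡ 208^2 = 43264 ≡ 192
392 = 256 + 128 + 8, so 378^392 ≡ 192·208·522 ≡ 417 (mod 673)
R · y^e ≡ 270·417 = 112590 ≡ 199 (mod 673)

199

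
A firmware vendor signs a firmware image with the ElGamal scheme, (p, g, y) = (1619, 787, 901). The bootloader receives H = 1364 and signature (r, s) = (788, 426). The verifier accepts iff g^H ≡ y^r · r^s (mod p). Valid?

Left side g^H mod p:
Squares mod 1619: 787^1≡787, 787^2≡911, 787^4≡993, 787^8≡78, 787^16≡1227, 787^32≡1478, 787^64≡453, 787^128≡1215, 787^256≡1316, 787^512≡1145, 787^1024≡1254
1364 = 1024 + 256 + 64 + 16 + 4, so 787^1364 ≡ 1254·1316·453·1227·993 ≡ 900 (mod 1619)
Right side y^r · r^s mod p:
Squares mod 1619: 901^1≡901, 901^2≡682, 901^4≡471, 901^8≡38, 901^16≡1444, 901^32≡1483, 901^64≡687, 901^128≡840, 901^256≡1335, 901^512≡1325
788 = 512 + 256 + 16 + 4, so 901^788 ≡ 1325·1335·1444·471 ≡ 730 (mod 1619)
Squares mod 1619: 788^1≡788, 788^2≡867, 788^4≡473, 788^8≡307, 788^16≡347, 788^32≡603, 788^64≡953, 788^128≡1569, 788^256≡881
426 = 256 + 128 + 32 + 8 + 2, so 788^426 ≡ 881·1569·603·307·867 ≡ 1314 (mod 1619)
730·1314 = 959220 ≡ 772 (mod 1619)
900 ≠ 772, so verification fails.

no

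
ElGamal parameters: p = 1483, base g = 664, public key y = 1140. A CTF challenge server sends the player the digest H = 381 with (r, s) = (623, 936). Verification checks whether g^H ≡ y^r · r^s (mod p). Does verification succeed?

Left side g^H mod p:
664^381 mod 1483 = 653
Right side y^r · r^s mod p:
1140^623 mod 1483 = 348
623^936 mod 1483 = 1438
348·1438 = 500424 ≡ 653 (mod 1483)
653 ≡ 653 (mod 1483), so the signature is genuine.

passes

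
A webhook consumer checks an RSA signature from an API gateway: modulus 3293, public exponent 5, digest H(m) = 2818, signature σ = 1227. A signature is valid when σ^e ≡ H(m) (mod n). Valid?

yes

Squares mod 3293: σ^1≡1227, σ^2≡628, σ^4≡2517
5 = 4 + 1, so σ^5 ≡ 2517·1227 ≡ 2818 (mod 3293)
σ^5 mod 3293 = 2818 matches H(m).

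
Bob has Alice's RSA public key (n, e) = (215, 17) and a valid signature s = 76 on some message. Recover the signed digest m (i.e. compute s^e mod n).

206

Squares mod 215: s^1≡76, s^2≡186, s^4≡196, s^8≡146, s^16≡31
17 = 16 + 1, so s^17 ≡ 31·76 ≡ 206 (mod 215)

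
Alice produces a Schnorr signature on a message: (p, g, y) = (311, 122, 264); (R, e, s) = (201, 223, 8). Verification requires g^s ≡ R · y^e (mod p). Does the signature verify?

does not verify

g^s mod p:
Squares mod 311: 122^1≡122, 122^2≡267, 122^4≡70, 122^8≡235
122^8 ≡ 235 (mod 311)
R · y^e mod p:
Squares mod 311: 264^1≡264, 264^2≡32, 264^4≡91, 264^8≡195, 264^16≡83, 264^32≡47, 264^64≡32, 264^128≡91
223 = 128 + 64 + 16 + 8 + 4 + 2 + 1, so 264^223 ≡ 91·32·83·195·91·32·264 ≡ 198 (mod 311)
201·198 = 39798 ≡ 301 (mod 311)
235 ≠ 301; the check fails.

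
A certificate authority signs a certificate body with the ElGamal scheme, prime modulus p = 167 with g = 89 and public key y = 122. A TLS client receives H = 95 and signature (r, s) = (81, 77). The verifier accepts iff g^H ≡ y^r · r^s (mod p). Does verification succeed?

Left side g^H mod p:
89^95 mod 167 = 9
Right side y^r · r^s mod p:
122^81 mod 167 = 8
81^77 mod 167 = 22
8·22 = 176 ≡ 9 (mod 167)
9 ≡ 9 (mod 167), so the signature is genuine.

passes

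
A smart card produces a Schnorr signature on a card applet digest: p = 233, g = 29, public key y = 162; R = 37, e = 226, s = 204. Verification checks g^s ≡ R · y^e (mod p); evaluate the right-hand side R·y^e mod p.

204

162^2 = 26244 ≡ 148
162^4 ≡ 148^2 = 21904 ≡ 2
162^8 ≡ 2^2 = 4
162^16 ≡ 4^2 = 16
162^32 ≡ 16^2 = 256 ≡ 23
162^64 ≡ 23^2 = 529 ≡ 63
162^128 ≡ 63^2 = 3969 ≡ 8
226 = 128 + 64 + 32 + 2, so 162^226 ≡ 8·63·23·148 ≡ 37 (mod 233)
R · y^e ≡ 37·37 = 1369 ≡ 204 (mod 233)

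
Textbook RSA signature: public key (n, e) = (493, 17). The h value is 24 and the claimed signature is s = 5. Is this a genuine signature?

forged

Squares mod 493: s^1≡5, s^2≡25, s^4≡132, s^8≡169, s^16≡460
17 = 16 + 1, so s^17 ≡ 460·5 ≡ 328 (mod 493)
328 ≠ 24, so verification fails.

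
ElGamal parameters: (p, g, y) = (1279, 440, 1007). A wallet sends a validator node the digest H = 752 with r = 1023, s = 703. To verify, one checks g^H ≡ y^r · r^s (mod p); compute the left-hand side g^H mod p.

813

440^2 = 193600 ≡ 471
440^4 ≡ 471^2 = 221841 ≡ 574
440^8 ≡ 574^2 = 329476 ≡ 773
440^16 ≡ 773^2 = 597529 ≡ 236
440^32 ≡ 236^2 = 55696 ≡ 699
440^64 ≡ 699^2 = 488601 ≡ 23
440^128 ≡ 23^2 = 529
440^256 ≡ 529^2 = 279841 ≡ 1019
440^512 ≡ 1019^2 = 1038361 ≡ 1092
752 = 512 + 128 + 64 + 32 + 16, so 440^752 ≡ 1092·529·23·699·236 ≡ 813 (mod 1279)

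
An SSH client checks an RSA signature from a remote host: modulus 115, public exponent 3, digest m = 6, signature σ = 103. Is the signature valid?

invalid

σ^2 ≡ 103^2 = 10609 ≡ 29
3 = 2 + 1, so σ^3 ≡ 29·103 ≡ 112 (mod 115)
σ^3 mod 115 = 112, but m = 6.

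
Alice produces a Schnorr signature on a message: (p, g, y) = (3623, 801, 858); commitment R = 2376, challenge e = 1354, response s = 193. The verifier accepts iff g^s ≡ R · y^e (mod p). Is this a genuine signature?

g^s mod p:
801^2 = 641601 ≡ 330
801^4 ≡ 330^2 = 108900 ≡ 210
801^8 ≡ 210^2 = 44100 ≡ 624
801^16 ≡ 624^2 = 389376 ≡ 1715
801^32 ≡ 1715^2 = 2941225 ≡ 2972
801^64 ≡ 2972^2 = 8832784 ≡ 3533
801^128 ≡ 3533^2 = 12482089 ≡ 854
193 = 128 + 64 + 1, so 801^193 ≡ 854·3533·801 ≡ 779 (mod 3623)
R · y^e mod p:
858^2 = 736164 ≡ 695
858^4 ≡ 695^2 = 483025 ≡ 1166
858^8 ≡ 1166^2 = 1359556 ≡ 931
858^16 ≡ 931^2 = 866761 ≡ 864
858^32 ≡ 864^2 = 746496 ≡ 158
858^64 ≡ 158^2 = 24964 ≡ 3226
858^128 ≡ 3226^2 = 10407076 ≡ 1820
858^256 ≡ 1820^2 = 3312400 ≡ 978
858^512 ≡ 978^2 = 956484 ≡ 12
858^1024 ≡ 12^2 = 144
1354 = 1024 + 256 + 64 + 8 + 2, so 858^1354 ≡ 144·978·3226·931·695 ≡ 932 (mod 3623)
2376·932 = 2214432 ≡ 779 (mod 3623)
779 ≡ 779 (mod 3623); signature holds.

genuine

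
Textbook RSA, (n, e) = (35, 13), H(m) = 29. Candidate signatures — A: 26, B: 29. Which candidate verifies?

B

Candidate A: 26^2 = 676 ≡ 11; 26^4 ≡ 11^2 = 121 ≡ 16; 26^8 ≡ 16^2 = 256 ≡ 11; 13 = 8 + 4 + 1, so 26^13 ≡ 11·16·26 ≡ 26 (mod 35)
Candidate B: 29^2 = 841 ≡ 1; 29^4 ≡ 1^2 = 1; 29^8 ≡ 1^2 = 1; 13 = 8 + 4 + 1, so 29^13 ≡ 1·1·29 ≡ 29 (mod 35)
  → matches H(m) = 29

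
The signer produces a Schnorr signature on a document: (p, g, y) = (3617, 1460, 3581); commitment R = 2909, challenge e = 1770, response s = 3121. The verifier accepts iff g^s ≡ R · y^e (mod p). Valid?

g^s mod p:
1460^3121 mod 3617 = 2233
R · y^e mod p:
3581^1770 mod 3617 = 3355
2909·3355 = 9759695 ≡ 1029 (mod 3617)
2233 ≠ 1029; the check fails.

no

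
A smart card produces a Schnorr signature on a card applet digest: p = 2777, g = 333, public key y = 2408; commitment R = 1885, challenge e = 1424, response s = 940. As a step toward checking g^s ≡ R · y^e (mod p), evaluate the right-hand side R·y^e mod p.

1067

2408^1424 mod 2777 = 1104
R · y^e ≡ 1885·1104 = 2081040 ≡ 1067 (mod 2777)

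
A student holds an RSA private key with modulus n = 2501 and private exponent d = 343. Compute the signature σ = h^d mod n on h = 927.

h^2 ≡ 927^2 = 859329 ≡ 1486
h^4 ≡ 1486^2 = 2208196 ≡ 2314
h^8 ≡ 2314^2 = 5354596 ≡ 2456
h^16 ≡ 2456^2 = 6031936 ≡ 2025
h^32 ≡ 2025^2 = 4100625 ≡ 1486
h^64 ≡ 1486^2 = 2208196 ≡ 2314
h^128 ≡ 2314^2 = 5354596 ≡ 2456
h^256 ≡ 2456^2 = 6031936 ≡ 2025
343 = 256 + 64 + 16 + 4 + 2 + 1, so h^343 ≡ 2025·2314·2025·2314·1486·927 ≡ 86 (mod 2501)

86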